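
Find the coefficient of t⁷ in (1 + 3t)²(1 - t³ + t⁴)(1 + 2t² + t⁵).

3

(1 + 3t)² has coefficients 1,6,9 for degrees 0…2.
(1 - t³ + t⁴) has coefficients 1,0,0,-1,1,0,0,0 for degrees 0…7.
Finally multiplying by (1 + 2t² + t⁵), the product of all factors after the first has coefficients 1,0,2,-1,1,-1,2,0 for degrees 0…7.
[t⁷] = 1·0 + 6·2 + 9·(-1) = 3.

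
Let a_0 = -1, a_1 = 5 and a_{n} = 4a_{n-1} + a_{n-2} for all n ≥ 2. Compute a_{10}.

The ordinary generating function has denominator 1 - 4q - q^2.
Iterating the recurrence: a_0,…,a_{10} = -1, 5, 19, 81, 343, 1453, 6155, 26073, 110447, 467861, 1981891.

1981891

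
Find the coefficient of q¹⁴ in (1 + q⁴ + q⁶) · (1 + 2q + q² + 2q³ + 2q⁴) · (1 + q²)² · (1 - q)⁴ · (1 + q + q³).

18

(1 + q⁴ + q⁶) has coefficients 1,0,0,0,1,0,1 for degrees 0…6.
(1 + 2q + q² + 2q³ + 2q⁴) has coefficients 1,2,1,2,2,0,0,0,0,0,0,0,0,0,0 for degrees 0…14.
Multiplying by (1 + q²)² gives running coefficients 1,2,3,6,5,6,5,2,2,0,0,0,0,0,0 for degrees 0…14.
Multiplying by (1 - q)⁴ gives running coefficients 1,-2,1,2,-8,12,-10,4,5,-10,9,-6,2,0,0 for degrees 0…14.
Finally multiplying by (1 + q + q³), the product of all factors after the first has coefficients 1,-1,-1,4,-8,5,4,-14,21,-15,3,8,-14,11,-6 for degrees 0…14.
[q¹⁴] = 1·(-6) + 1·3 + 1·21 = 18.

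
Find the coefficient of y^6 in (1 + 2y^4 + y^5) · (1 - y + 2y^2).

3

(1 + 2y^4 + y^5) has coefficients 1,0,0,0,2,1 for degrees 0…5.
(1 - y + 2y^2) has coefficients 1,-1,2,0,0,0,0 for degrees 0…6.
[y^6] = 1·0 + 2·2 + 1·(-1) = 3.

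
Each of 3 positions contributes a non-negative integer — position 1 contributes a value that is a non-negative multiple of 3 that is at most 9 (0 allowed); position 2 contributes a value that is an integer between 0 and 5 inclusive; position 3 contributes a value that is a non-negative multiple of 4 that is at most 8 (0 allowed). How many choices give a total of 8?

The generating function for the choices is (1 + q^3 + q^6 + q^9)·(1 + q + q^2 + q^3 + q^4 + q^5)·(1 + q^4 + q^8); the count is [q^8].
(1 + q^3 + q^6 + q^9) has coefficients 1,0,0,1,0,0,1,0,0 for degrees 0…8.
(1 + q + q^2 + q^3 + q^4 + q^5) has coefficients 1,1,1,1,1,1,0,0,0 for degrees 0…8.
Finally multiplying by (1 + q^4 + q^8), the product of all factors after the first has coefficients 1,1,1,1,2,2,1,1,2 for degrees 0…8.
[q^8] = 1·2 + 1·2 + 1·1 = 5.

5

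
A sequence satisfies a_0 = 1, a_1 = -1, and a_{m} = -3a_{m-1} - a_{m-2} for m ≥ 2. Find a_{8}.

610

The ordinary generating function has denominator 1 + 3q + q^2.
Iterating the recurrence: a_0,…,a_{8} = 1, -1, 2, -5, 13, -34, 89, -233, 610.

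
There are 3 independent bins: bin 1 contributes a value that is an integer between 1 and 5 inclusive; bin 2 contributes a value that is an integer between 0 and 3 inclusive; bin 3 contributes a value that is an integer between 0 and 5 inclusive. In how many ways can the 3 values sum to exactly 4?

10

The generating function for the choices is (t + t^2 + t^3 + t^4 + t^5)·(1 + t + t^2 + t^3)·(1 + t + t^2 + t^3 + t^4 + t^5); the count is [t^4].
(t + t^2 + t^3 + t^4 + t^5) has coefficients 0,1,1,1,1 for degrees 0…4.
(1 + t + t^2 + t^3) has coefficients 1,1,1,1,0 for degrees 0…4.
Finally multiplying by (1 + t + t^2 + t^3 + t^4 + t^5), the product of all factors after the first has coefficients 1,2,3,4,4 for degrees 0…4.
[t^4] = 1·4 + 1·3 + 1·2 + 1·1 = 10.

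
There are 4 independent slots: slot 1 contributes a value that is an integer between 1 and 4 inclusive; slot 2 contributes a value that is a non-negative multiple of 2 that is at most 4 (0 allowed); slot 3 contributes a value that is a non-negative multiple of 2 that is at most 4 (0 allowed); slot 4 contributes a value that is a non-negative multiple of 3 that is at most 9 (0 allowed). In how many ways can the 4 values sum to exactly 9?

11

The generating function for the choices is (q + q^2 + q^3 + q^4)·(1 + q^2 + q^4)·(1 + q^2 + q^4)·(1 + q^3 + q^6 + q^9); the count is [q^9].
(q + q^2 + q^3 + q^4) has coefficients 0,1,1,1,1 for degrees 0…4.
(1 + q^2 + q^4) has coefficients 1,0,1,0,1,0,0,0,0,0 for degrees 0…9.
Multiplying by (1 + q^2 + q^4) gives running coefficients 1,0,2,0,3,0,2,0,1,0 for degrees 0…9.
Finally multiplying by (1 + q^3 + q^6 + q^9), the product of all factors after the first has coefficients 1,0,2,1,3,2,3,3,3,3 for degrees 0…9.
[q^9] = 1·3 + 1·3 + 1·3 + 1·2 = 11.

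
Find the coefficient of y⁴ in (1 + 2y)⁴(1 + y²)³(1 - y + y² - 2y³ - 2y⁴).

44

(1 + 2y)⁴ has coefficients 1,8,24,32,16 for degrees 0…4.
(1 + y²)³ has coefficients 1,0,3,0,3 for degrees 0…4.
Finally multiplying by (1 - y + y² - 2y³ - 2y⁴), the product of all factors after the first has coefficients 1,-1,4,-5,4 for degrees 0…4.
[y⁴] = 1·4 + 8·(-5) + 24·4 + 32·(-1) + 16·1 = 44.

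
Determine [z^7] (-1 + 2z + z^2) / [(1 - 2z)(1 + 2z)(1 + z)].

234

Partial fractions give a closed form: a_n = (1/12)·2^n + (-7/4)·(-2)^n + (2/3)·(-1)^n.
At n = 7: a_7 = 234.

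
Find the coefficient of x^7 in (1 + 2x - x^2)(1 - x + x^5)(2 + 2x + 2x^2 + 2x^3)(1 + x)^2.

(1 + 2x - x^2) has coefficients 1,2,-1 for degrees 0…2.
(1 - x + x^5) has coefficients 1,-1,0,0,0,1,0,0 for degrees 0…7.
Multiplying by (2 + 2x + 2x^2 + 2x^3) gives running coefficients 2,0,0,0,-2,2,2,2 for degrees 0…7.
Finally multiplying by (1 + x)^2, the product of all factors after the first has coefficients 2,4,2,0,-2,-2,4,8 for degrees 0…7.
[x^7] = 1·8 + 2·4 − 1·(-2) = 18.

18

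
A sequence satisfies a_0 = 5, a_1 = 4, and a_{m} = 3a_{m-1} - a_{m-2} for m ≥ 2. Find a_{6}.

The ordinary generating function has denominator 1 - 3q + q^2.
Iterating the recurrence: a_0,…,a_{6} = 5, 4, 7, 17, 44, 115, 301.

301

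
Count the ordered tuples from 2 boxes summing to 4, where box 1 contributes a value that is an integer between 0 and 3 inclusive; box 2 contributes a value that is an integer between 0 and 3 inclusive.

The generating function for the choices is (1 + t + t² + t³)·(1 + t + t² + t³); the count is [t⁴].
(1 + t + t² + t³) has coefficients 1,1,1,1 for degrees 0…3.
(1 + t + t² + t³) has coefficients 1,1,1,1,0 for degrees 0…4.
[t⁴] = 1·0 + 1·1 + 1·1 + 1·1 = 3.

3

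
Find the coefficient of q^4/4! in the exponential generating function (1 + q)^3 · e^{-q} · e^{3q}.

304

The EGF product rule gives c_4 = Σ_{k_1+k_2+k_3=4} C(4; k_1,k_2,k_3) · ∏ g_i(k_i), where (1+q)^3 gives the falling factorial (3)_k; e^{-q} gives (-1)^k; e^{3q} gives (3)^k.
g_1(k) for k = 0…4: 1, 3, 6, 6, 0.
g_2(k) for k = 0…4: 1, -1, 1, -1, 1.
g_3(k) for k = 0…4: 1, 3, 9, 27, 81.
First combine the last two factors: h(k) = Σ_j C(k,j)·g_2(j)·g_3(k−j) for k = 0…4: 1, 2, 4, 8, 16.
c_4 = Σ_k C(4,k)·g_1(k)·h(4−k) = 1·1·16 + 4·3·8 + 6·6·4 + 4·6·2 = 16 + 96 + 144 + 48 = 304.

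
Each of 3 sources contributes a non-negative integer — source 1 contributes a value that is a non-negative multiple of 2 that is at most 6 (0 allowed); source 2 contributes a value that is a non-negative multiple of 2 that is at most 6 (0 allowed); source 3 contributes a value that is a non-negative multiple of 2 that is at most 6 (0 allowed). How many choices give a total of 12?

The generating function for the choices is (1 + q^2 + q^4 + q^6)·(1 + q^2 + q^4 + q^6)·(1 + q^2 + q^4 + q^6); the count is [q^12].
(1 + q^2 + q^4 + q^6) has coefficients 1,0,1,0,1,0,1 for degrees 0…6.
(1 + q^2 + q^4 + q^6) has coefficients 1,0,1,0,1,0,1,0,0,0,0,0,0 for degrees 0…12.
Finally multiplying by (1 + q^2 + q^4 + q^6), the product of all factors after the first has coefficients 1,0,2,0,3,0,4,0,3,0,2,0,1 for degrees 0…12.
[q^12] = 1·1 + 1·2 + 1·3 + 1·4 = 10.

10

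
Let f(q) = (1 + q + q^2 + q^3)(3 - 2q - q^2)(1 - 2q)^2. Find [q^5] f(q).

11

(1 + q + q^2 + q^3) has coefficients 1,1,1,1 for degrees 0…3.
(3 - 2q - q^2) has coefficients 3,-2,-1,0,0,0 for degrees 0…5.
Finally multiplying by (1 - 2q)^2, the product of all factors after the first has coefficients 3,-14,19,-4,-4,0 for degrees 0…5.
[q^5] = 1·0 + 1·(-4) + 1·(-4) + 1·19 = 11.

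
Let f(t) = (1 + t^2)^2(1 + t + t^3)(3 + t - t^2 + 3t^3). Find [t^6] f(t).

(1 + t^2)^2 has coefficients 1,0,2,0,1 for degrees 0…4.
(1 + t + t^3) has coefficients 1,1,0,1,0,0,0 for degrees 0…6.
Finally multiplying by (3 + t - t^2 + 3t^3), the product of all factors after the first has coefficients 3,4,0,5,4,-1,3 for degrees 0…6.
[t^6] = 1·3 + 2·4 + 1·0 = 11.

11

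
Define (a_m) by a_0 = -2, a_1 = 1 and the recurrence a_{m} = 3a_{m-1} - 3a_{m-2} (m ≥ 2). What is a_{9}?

-648

The ordinary generating function has denominator 1 - 3q + 3q^2.
Iterating the recurrence: a_0,…,a_{9} = -2, 1, 9, 24, 45, 63, 54, -27, -243, -648.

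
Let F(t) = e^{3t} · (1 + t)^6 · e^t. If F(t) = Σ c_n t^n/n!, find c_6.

414160

The EGF product rule gives c_6 = Σ_{k_1+k_2+k_3=6} C(6; k_1,k_2,k_3) · ∏ g_i(k_i), where e^{3t} gives (3)^k; (1+t)^6 gives the falling factorial (6)_k; e^t gives (1)^k.
g_1(k) for k = 0…6: 1, 3, 9, 27, 81, 243, 729.
g_2(k) for k = 0…6: 1, 6, 30, 120, 360, 720, 720.
g_3(k) for k = 0…6: 1, 1, 1, 1, 1, 1, 1.
First combine the last two factors: h(k) = Σ_j C(k,j)·g_2(j)·g_3(k−j) for k = 0…6: 1, 7, 43, 229, 1045, 4051, 13327.
c_6 = Σ_k C(6,k)·g_1(k)·h(6−k) = 1·1·13327 + 6·3·4051 + 15·9·1045 + 20·27·229 + 15·81·43 + 6·243·7 + 1·729·1 = 13327 + 72918 + 141075 + 123660 + 52245 + 10206 + 729 = 414160.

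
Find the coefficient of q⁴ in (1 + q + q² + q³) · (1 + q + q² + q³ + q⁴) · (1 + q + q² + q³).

13

(1 + q + q² + q³) has coefficients 1,1,1,1 for degrees 0…3.
(1 + q + q² + q³ + q⁴) has coefficients 1,1,1,1,1 for degrees 0…4.
Finally multiplying by (1 + q + q² + q³), the product of all factors after the first has coefficients 1,2,3,4,4 for degrees 0…4.
[q⁴] = 1·4 + 1·4 + 1·3 + 1·2 = 13.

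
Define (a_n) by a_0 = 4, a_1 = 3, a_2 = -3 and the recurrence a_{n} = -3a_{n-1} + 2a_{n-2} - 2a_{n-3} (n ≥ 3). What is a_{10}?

The ordinary generating function has denominator 1 + 3z - 2z^2 + 2z^3.
Iterating the recurrence: a_0,…,a_{10} = 4, 3, -3, 7, -33, 119, -437, 1615, -5957, 21975, -81069.

-81069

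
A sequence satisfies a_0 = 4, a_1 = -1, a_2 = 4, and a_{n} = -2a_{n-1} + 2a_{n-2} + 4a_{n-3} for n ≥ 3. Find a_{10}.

-1856

The ordinary generating function has denominator 1 + 2z - 2z^2 - 4z^3.
Iterating the recurrence: a_0,…,a_{10} = 4, -1, 4, 6, -8, 44, -80, 216, -416, 944, -1856.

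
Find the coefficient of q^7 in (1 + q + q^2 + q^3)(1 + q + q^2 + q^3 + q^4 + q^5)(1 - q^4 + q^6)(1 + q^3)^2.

(1 + q + q^2 + q^3) has coefficients 1,1,1,1 for degrees 0…3.
(1 + q + q^2 + q^3 + q^4 + q^5) has coefficients 1,1,1,1,1,1,0,0 for degrees 0…7.
Multiplying by (1 - q^4 + q^6) gives running coefficients 1,1,1,1,0,0,0,0 for degrees 0…7.
Finally multiplying by (1 + q^3)^2, the product of all factors after the first has coefficients 1,1,1,3,2,2,3,1 for degrees 0…7.
[q^7] = 1·1 + 1·3 + 1·2 + 1·2 = 8.

8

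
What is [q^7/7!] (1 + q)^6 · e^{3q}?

1017495

The EGF product rule gives c_7 = Σ_{k_1+k_2=7} C(7; k_1,k_2) · ∏ g_i(k_i), where (1+q)^6 gives the falling factorial (6)_k; e^{3q} gives (3)^k.
g_1(k) for k = 0…7: 1, 6, 30, 120, 360, 720, 720, 0.
g_2(k) for k = 0…7: 1, 3, 9, 27, 81, 243, 729, 2187.
c_7 = Σ_k C(7,k)·g_1(k)·g_2(7−k) = 1·1·2187 + 7·6·729 + 21·30·243 + 35·120·81 + 35·360·27 + 21·720·9 + 7·720·3 = 2187 + 30618 + 153090 + 340200 + 340200 + 136080 + 15120 = 1017495.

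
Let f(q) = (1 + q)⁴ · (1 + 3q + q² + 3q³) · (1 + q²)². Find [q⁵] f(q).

90

(1 + q)⁴ has coefficients 1,4,6,4,1 for degrees 0…4.
(1 + 3q + q² + 3q³) has coefficients 1,3,1,3,0,0 for degrees 0…5.
Finally multiplying by (1 + q²)², the product of all factors after the first has coefficients 1,3,3,9,3,9 for degrees 0…5.
[q⁵] = 1·9 + 4·3 + 6·9 + 4·3 + 1·3 = 90.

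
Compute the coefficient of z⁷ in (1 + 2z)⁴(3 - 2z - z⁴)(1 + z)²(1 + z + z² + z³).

-132

(1 + 2z)⁴ has coefficients 1,8,24,32,16 for degrees 0…4.
(3 - 2z - z⁴) has coefficients 3,-2,0,0,-1,0,0,0 for degrees 0…7.
Multiplying by (1 + z)² gives running coefficients 3,4,-1,-2,-1,-2,-1,0 for degrees 0…7.
Finally multiplying by (1 + z + z² + z³), the product of all factors after the first has coefficients 3,7,6,4,0,-6,-6,-4 for degrees 0…7.
[z⁷] = 1·(-4) + 8·(-6) + 24·(-6) + 32·0 + 16·4 = -132.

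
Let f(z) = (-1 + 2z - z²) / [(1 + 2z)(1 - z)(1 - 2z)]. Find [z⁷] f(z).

64

Partial fractions give a closed form: a_n = (-3/4)·(-2)^n + (-1/4)·2^n.
At n = 7: a_7 = 64.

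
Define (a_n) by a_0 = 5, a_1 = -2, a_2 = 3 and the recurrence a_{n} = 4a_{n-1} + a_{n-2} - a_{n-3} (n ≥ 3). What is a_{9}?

31289

The ordinary generating function has denominator 1 - 4y - y^2 + y^3.
Iterating the recurrence: a_0,…,a_{9} = 5, -2, 3, 5, 25, 102, 428, 1789, 7482, 31289.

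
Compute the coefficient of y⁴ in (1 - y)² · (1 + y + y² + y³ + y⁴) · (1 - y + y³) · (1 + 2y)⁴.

-17

(1 - y)² has coefficients 1,-2,1 for degrees 0…2.
(1 + y + y² + y³ + y⁴) has coefficients 1,1,1,1,1 for degrees 0…4.
Multiplying by (1 - y + y³) gives running coefficients 1,0,0,1,1 for degrees 0…4.
Finally multiplying by (1 + 2y)⁴, the product of all factors after the first has coefficients 1,8,24,33,25 for degrees 0…4.
[y⁴] = 1·25 − 2·33 + 1·24 = -17.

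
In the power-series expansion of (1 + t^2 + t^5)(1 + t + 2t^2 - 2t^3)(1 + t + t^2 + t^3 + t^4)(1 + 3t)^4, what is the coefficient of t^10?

(1 + t^2 + t^5) has coefficients 1,0,1,0,0,1 for degrees 0…5.
(1 + t + 2t^2 - 2t^3) has coefficients 1,1,2,-2,0,0,0,0,0,0,0 for degrees 0…10.
Multiplying by (1 + t + t^2 + t^3 + t^4) gives running coefficients 1,2,4,2,2,1,0,-2,0,0,0 for degrees 0…10.
Finally multiplying by (1 + 3t)^4, the product of all factors after the first has coefficients 1,14,82,266,539,727,660,430,246,-27,-216 for degrees 0…10.
[t^10] = 1·(-216) + 1·246 + 1·727 = 757.

757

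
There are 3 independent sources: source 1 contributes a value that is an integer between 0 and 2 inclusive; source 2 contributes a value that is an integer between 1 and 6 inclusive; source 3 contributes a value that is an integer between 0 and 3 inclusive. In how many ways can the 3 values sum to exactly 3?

6

The generating function for the choices is (1 + q + q²)·(q + q² + q³ + q⁴ + q⁵ + q⁶)·(1 + q + q² + q³); the count is [q³].
(1 + q + q²) has coefficients 1,1,1 for degrees 0…2.
(q + q² + q³ + q⁴ + q⁵ + q⁶) has coefficients 0,1,1,1 for degrees 0…3.
Finally multiplying by (1 + q + q² + q³), the product of all factors after the first has coefficients 0,1,2,3 for degrees 0…3.
[q³] = 1·3 + 1·2 + 1·1 = 6.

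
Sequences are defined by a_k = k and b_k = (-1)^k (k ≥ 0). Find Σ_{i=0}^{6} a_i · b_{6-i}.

3

This is [x^6] in the product of the two ordinary generating functions.
Σ = 0·1 + 1·(-1) + 2·1 + 3·(-1) + 4·1 + 5·(-1) + 6·1 = 3.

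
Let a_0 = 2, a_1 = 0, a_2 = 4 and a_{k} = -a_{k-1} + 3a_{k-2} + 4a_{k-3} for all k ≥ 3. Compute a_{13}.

2120

The ordinary generating function has denominator 1 + q - 3q^2 - 4q^3.
Iterating the recurrence: a_0,…,a_{13} = 2, 0, 4, 4, 8, 20, 20, 72, 68, 228, 264, 692, 1012, 2120.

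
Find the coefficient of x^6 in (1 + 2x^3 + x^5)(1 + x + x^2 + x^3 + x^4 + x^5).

(1 + 2x^3 + x^5) has coefficients 1,0,0,2,0,1 for degrees 0…5.
(1 + x + x^2 + x^3 + x^4 + x^5) has coefficients 1,1,1,1,1,1,0 for degrees 0…6.
[x^6] = 1·0 + 2·1 + 1·1 = 3.

3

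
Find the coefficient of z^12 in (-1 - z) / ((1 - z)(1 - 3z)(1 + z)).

Partial fractions give a closed form: a_n = (1/2)·1^n + (-3/2)·3^n.
At n = 12: a_12 = -797161.

-797161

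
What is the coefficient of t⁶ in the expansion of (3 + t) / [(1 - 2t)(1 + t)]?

150

Partial fractions give a closed form: a_n = (7/3)·2^n + (2/3)·(-1)^n.
At n = 6: a_6 = 150.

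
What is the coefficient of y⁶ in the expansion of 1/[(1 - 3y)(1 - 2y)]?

Partial fractions give a closed form: a_n = (3)·3^n + (-2)·2^n.
At n = 6: a_6 = 2059.

2059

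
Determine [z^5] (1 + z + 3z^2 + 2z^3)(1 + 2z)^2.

8

(1 + z + 3z^2 + 2z^3) has coefficients 1,1,3,2 for degrees 0…3.
(1 + 2z)^2 has coefficients 1,4,4,0,0,0 for degrees 0…5.
[z^5] = 1·0 + 1·0 + 3·0 + 2·4 = 8.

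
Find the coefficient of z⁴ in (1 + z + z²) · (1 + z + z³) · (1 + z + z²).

5

(1 + z + z²) has coefficients 1,1,1 for degrees 0…2.
(1 + z + z³) has coefficients 1,1,0,1,0 for degrees 0…4.
Finally multiplying by (1 + z + z²), the product of all factors after the first has coefficients 1,2,2,2,1 for degrees 0…4.
[z⁴] = 1·1 + 1·2 + 1·2 = 5.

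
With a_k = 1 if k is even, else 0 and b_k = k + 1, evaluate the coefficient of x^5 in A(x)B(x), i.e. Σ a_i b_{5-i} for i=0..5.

This is [x^5] in the product of the two ordinary generating functions.
Σ = 1·6 + 0·5 + 1·4 + 0·3 + 1·2 + 0·1 = 12.

12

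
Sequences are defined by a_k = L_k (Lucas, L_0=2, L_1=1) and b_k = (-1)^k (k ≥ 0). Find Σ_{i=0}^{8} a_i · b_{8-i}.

32

The convolution is the x^8 coefficient of A(x)B(x).
Σ = 2·1 + 1·(-1) + 3·1 + 4·(-1) + 7·1 + 11·(-1) + 18·1 + 29·(-1) + 47·1 = 32.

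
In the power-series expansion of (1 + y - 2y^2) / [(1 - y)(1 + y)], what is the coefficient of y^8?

-1

The denominator gives the recurrence a_n = a_(n−2) for n ≥ 3; the numerator fixes a_0 = 1, a_1 = 1, a_2 = -1.
Iterating: 1, 1, -1, 1, -1, 1, -1, 1, -1, so a_8 = -1.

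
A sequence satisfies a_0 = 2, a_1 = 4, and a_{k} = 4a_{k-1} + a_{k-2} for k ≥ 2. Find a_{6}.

5778

The ordinary generating function has denominator 1 - 4x - x^2.
Iterating the recurrence: a_0,…,a_{6} = 2, 4, 18, 76, 322, 1364, 5778.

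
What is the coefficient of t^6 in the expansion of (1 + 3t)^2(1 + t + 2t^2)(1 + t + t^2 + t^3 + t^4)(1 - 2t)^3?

(1 + 3t)^2 has coefficients 1,6,9 for degrees 0…2.
(1 + t + 2t^2) has coefficients 1,1,2,0,0,0,0 for degrees 0…6.
Multiplying by (1 + t + t^2 + t^3 + t^4) gives running coefficients 1,2,4,4,4,3,2 for degrees 0…6.
Finally multiplying by (1 - 2t)^3, the product of all factors after the first has coefficients 1,-4,4,-4,12,-5,0 for degrees 0…6.
[t^6] = 1·0 + 6·(-5) + 9·12 = 78.

78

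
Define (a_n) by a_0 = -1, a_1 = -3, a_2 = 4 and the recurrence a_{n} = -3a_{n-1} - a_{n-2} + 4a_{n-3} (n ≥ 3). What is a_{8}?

The ordinary generating function has denominator 1 + 3t + t^2 - 4t^3.
Iterating the recurrence: a_0,…,a_{8} = -1, -3, 4, -13, 23, -40, 45, -3, -196.

-196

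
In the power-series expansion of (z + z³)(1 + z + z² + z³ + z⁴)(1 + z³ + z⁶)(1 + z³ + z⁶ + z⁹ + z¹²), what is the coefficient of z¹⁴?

9

(z + z³) has coefficients 0,1,0,1 for degrees 0…3.
(1 + z + z² + z³ + z⁴) has coefficients 1,1,1,1,1,0,0,0,0,0,0,0,0,0,0 for degrees 0…14.
Multiplying by (1 + z³ + z⁶) gives running coefficients 1,1,1,2,2,1,2,2,1,1,1,0,0,0,0 for degrees 0…14.
Finally multiplying by (1 + z³ + z⁶ + z⁹ + z¹²), the product of all factors after the first has coefficients 1,1,1,3,3,2,5,5,3,6,6,3,6,6,3 for degrees 0…14.
[z¹⁴] = 1·6 + 1·3 = 9.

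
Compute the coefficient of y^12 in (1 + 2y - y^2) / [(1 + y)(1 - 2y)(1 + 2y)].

1366

The denominator gives the recurrence a_n = −a_(n−1) + 4a_(n−2) + 4a_(n−3) for n ≥ 3; the numerator fixes a_0 = 1, a_1 = 1, a_2 = 2.
Iterating: 1, 1, 2, 6, 6, 26, 22, 106, 86, 426, 342, 1706, 1366, so a_12 = 1366.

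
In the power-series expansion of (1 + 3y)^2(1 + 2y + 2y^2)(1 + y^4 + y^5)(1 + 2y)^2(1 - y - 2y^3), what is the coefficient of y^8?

(1 + 3y)^2 has coefficients 1,6,9 for degrees 0…2.
(1 + 2y + 2y^2) has coefficients 1,2,2,0,0,0,0,0,0 for degrees 0…8.
Multiplying by (1 + y^4 + y^5) gives running coefficients 1,2,2,0,1,3,4,2,0 for degrees 0…8.
Multiplying by (1 + 2y)^2 gives running coefficients 1,6,14,16,9,7,20,30,24 for degrees 0…8.
Finally multiplying by (1 - y - 2y^3), the product of all factors after the first has coefficients 1,5,8,0,-19,-30,-19,-8,-20 for degrees 0…8.
[y^8] = 1·(-20) + 6·(-8) + 9·(-19) = -239.

-239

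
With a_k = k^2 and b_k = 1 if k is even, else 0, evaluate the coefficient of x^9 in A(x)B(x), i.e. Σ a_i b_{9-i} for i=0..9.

Write out a_i and b_{9-i} for i = 0,…,9 and sum the products.
Σ = 0·0 + 1·1 + 4·0 + 9·1 + 16·0 + 25·1 + 36·0 + 49·1 + 64·0 + 81·1 = 165.

165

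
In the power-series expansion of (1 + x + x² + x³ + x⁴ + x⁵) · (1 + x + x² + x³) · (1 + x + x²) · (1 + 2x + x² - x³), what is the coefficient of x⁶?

37

(1 + x + x² + x³ + x⁴ + x⁵) has coefficients 1,1,1,1,1,1 for degrees 0…5.
(1 + x + x² + x³) has coefficients 1,1,1,1,0,0,0 for degrees 0…6.
Multiplying by (1 + x + x²) gives running coefficients 1,2,3,3,2,1,0 for degrees 0…6.
Finally multiplying by (1 + 2x + x² - x³), the product of all factors after the first has coefficients 1,4,8,10,9,5,1 for degrees 0…6.
[x⁶] = 1·1 + 1·5 + 1·9 + 1·10 + 1·8 + 1·4 = 37.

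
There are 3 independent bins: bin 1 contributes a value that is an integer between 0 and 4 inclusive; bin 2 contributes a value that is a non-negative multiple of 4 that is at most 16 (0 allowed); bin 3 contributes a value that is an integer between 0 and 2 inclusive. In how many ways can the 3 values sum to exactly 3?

The generating function for the choices is (1 + y + y^2 + y^3 + y^4)·(1 + y^4 + y^8 + y^12 + y^16)·(1 + y + y^2); the count is [y^3].
(1 + y + y^2 + y^3 + y^4) has coefficients 1,1,1,1 for degrees 0…3.
(1 + y^4 + y^8 + y^12 + y^16) has coefficients 1,0,0,0 for degrees 0…3.
Finally multiplying by (1 + y + y^2), the product of all factors after the first has coefficients 1,1,1,0 for degrees 0…3.
[y^3] = 1·0 + 1·1 + 1·1 + 1·1 = 3.

3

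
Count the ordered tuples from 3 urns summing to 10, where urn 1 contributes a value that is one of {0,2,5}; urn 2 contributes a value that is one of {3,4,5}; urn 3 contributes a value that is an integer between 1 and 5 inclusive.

6

The generating function for the choices is (1 + y² + y⁵)·(y³ + y⁴ + y⁵)·(y + y² + y³ + y⁴ + y⁵); the count is [y¹⁰].
(1 + y² + y⁵) has coefficients 1,0,1,0,0,1 for degrees 0…5.
(y³ + y⁴ + y⁵) has coefficients 0,0,0,1,1,1,0,0,0,0,0 for degrees 0…10.
Finally multiplying by (y + y² + y³ + y⁴ + y⁵), the product of all factors after the first has coefficients 0,0,0,0,1,2,3,3,3,2,1 for degrees 0…10.
[y¹⁰] = 1·1 + 1·3 + 1·2 = 6.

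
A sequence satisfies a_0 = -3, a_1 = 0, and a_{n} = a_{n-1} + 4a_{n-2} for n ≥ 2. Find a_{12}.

-91068

The ordinary generating function has denominator 1 - x - 4x^2.
Iterating the recurrence: a_0,…,a_{12} = -3, 0, -12, -12, -60, -108, -348, -780, -2172, -5292, -13980, -35148, -91068.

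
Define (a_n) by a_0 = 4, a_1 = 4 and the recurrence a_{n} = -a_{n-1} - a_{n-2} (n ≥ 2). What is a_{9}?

4

The ordinary generating function has denominator 1 + y + y^2.
Iterating the recurrence: a_0,…,a_{9} = 4, 4, -8, 4, 4, -8, 4, 4, -8, 4.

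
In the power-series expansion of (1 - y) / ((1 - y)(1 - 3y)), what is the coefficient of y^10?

The denominator gives the recurrence a_n = 4a_(n−1) − 3a_(n−2) for n ≥ 2; the numerator fixes a_0 = 1, a_1 = 3.
Iterating: 1, 3, 9, 27, 81, 243, 729, 2187, 6561, 19683, 59049, so a_10 = 59049.

59049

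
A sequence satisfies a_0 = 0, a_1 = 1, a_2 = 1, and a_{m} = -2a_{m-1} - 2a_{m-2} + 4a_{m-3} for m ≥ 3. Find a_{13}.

-384

The ordinary generating function has denominator 1 + 2q + 2q^2 - 4q^3.
Iterating the recurrence: a_0,…,a_{13} = 0, 1, 1, -4, 10, -8, -20, 96, -184, 96, 560, -2048, 3360, -384.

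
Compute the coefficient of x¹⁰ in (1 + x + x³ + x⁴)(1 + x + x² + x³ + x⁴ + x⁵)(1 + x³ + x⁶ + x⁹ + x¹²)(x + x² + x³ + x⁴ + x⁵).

37

(1 + x + x³ + x⁴) has coefficients 1,1,0,1,1 for degrees 0…4.
(1 + x + x² + x³ + x⁴ + x⁵) has coefficients 1,1,1,1,1,1,0,0,0,0,0 for degrees 0…10.
Multiplying by (1 + x³ + x⁶ + x⁹ + x¹²) gives running coefficients 1,1,1,2,2,2,2,2,2,2,2 for degrees 0…10.
Finally multiplying by (x + x² + x³ + x⁴ + x⁵), the product of all factors after the first has coefficients 0,1,2,3,5,7,8,9,10,10,10 for degrees 0…10.
[x¹⁰] = 1·10 + 1·10 + 1·9 + 1·8 = 37.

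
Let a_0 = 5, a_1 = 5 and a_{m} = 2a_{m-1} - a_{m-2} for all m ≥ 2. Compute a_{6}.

5

The ordinary generating function has denominator 1 - 2t + t^2.
Iterating the recurrence: a_0,…,a_{6} = 5, 5, 5, 5, 5, 5, 5.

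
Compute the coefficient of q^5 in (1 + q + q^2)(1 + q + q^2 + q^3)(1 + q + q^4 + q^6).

(1 + q + q^2) has coefficients 1,1,1 for degrees 0…2.
(1 + q + q^2 + q^3) has coefficients 1,1,1,1,0,0 for degrees 0…5.
Finally multiplying by (1 + q + q^4 + q^6), the product of all factors after the first has coefficients 1,2,2,2,2,1 for degrees 0…5.
[q^5] = 1·1 + 1·2 + 1·2 = 5.

5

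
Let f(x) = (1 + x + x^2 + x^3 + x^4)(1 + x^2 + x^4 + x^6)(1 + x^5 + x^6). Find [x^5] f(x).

(1 + x + x^2 + x^3 + x^4) has coefficients 1,1,1,1,1 for degrees 0…4.
(1 + x^2 + x^4 + x^6) has coefficients 1,0,1,0,1,0 for degrees 0…5.
Finally multiplying by (1 + x^5 + x^6), the product of all factors after the first has coefficients 1,0,1,0,1,1 for degrees 0…5.
[x^5] = 1·1 + 1·1 + 1·0 + 1·1 + 1·0 = 3.

3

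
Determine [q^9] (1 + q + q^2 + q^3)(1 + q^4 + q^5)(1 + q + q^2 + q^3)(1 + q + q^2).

(1 + q + q^2 + q^3) has coefficients 1,1,1,1 for degrees 0…3.
(1 + q^4 + q^5) has coefficients 1,0,0,0,1,1,0,0,0,0 for degrees 0…9.
Multiplying by (1 + q + q^2 + q^3) gives running coefficients 1,1,1,1,1,2,2,2,1,0 for degrees 0…9.
Finally multiplying by (1 + q + q^2), the product of all factors after the first has coefficients 1,2,3,3,3,4,5,6,5,3 for degrees 0…9.
[q^9] = 1·3 + 1·5 + 1·6 + 1·5 = 19.

19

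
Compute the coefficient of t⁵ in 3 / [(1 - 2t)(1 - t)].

Partial fractions give a closed form: a_n = (6)·2^n + (-3)·1^n.
At n = 5: a_5 = 189.

189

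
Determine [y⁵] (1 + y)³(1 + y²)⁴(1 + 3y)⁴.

(1 + y)³ has coefficients 1,3,3,1 for degrees 0…3.
(1 + y²)⁴ has coefficients 1,0,4,0,6,0 for degrees 0…5.
Finally multiplying by (1 + 3y)⁴, the product of all factors after the first has coefficients 1,12,58,156,303,504 for degrees 0…5.
[y⁵] = 1·504 + 3·303 + 3·156 + 1·58 = 1939.

1939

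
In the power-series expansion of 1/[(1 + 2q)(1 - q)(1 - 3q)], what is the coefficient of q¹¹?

The denominator gives the recurrence a_n = 2a_(n−1) + 5a_(n−2) − 6a_(n−3) for n ≥ 3; the numerator fixes a_0 = 1, a_1 = 2, a_2 = 9.
Iterating: 1, 2, 9, 22, 77, 210, 673, 1934, 5973, 17578, 53417, 158886, so a_11 = 158886.

158886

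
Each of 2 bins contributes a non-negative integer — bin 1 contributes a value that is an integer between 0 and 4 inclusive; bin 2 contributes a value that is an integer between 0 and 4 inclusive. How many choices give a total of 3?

4

The generating function for the choices is (1 + z + z² + z³ + z⁴)·(1 + z + z² + z³ + z⁴); the count is [z³].
(1 + z + z² + z³ + z⁴) has coefficients 1,1,1,1 for degrees 0…3.
(1 + z + z² + z³ + z⁴) has coefficients 1,1,1,1 for degrees 0…3.
[z³] = 1·1 + 1·1 + 1·1 + 1·1 = 4.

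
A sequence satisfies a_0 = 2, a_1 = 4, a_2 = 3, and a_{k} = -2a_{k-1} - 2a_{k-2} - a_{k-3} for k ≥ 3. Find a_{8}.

The ordinary generating function has denominator 1 + 2q + 2q^2 + q^3.
Iterating the recurrence: a_0,…,a_{8} = 2, 4, 3, -16, 22, -15, 2, 4, 3.

3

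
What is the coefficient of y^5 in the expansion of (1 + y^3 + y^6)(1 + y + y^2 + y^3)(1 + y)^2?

5

(1 + y^3 + y^6) has coefficients 1,0,0,1,0,0 for degrees 0…5.
(1 + y + y^2 + y^3) has coefficients 1,1,1,1,0,0 for degrees 0…5.
Finally multiplying by (1 + y)^2, the product of all factors after the first has coefficients 1,3,4,4,3,1 for degrees 0…5.
[y^5] = 1·1 + 1·4 = 5.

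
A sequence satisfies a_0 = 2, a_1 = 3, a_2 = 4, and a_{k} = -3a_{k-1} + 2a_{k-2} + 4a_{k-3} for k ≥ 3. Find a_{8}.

The ordinary generating function has denominator 1 + 3z - 2z^2 - 4z^3.
Iterating the recurrence: a_0,…,a_{8} = 2, 3, 4, 2, 14, -22, 102, -294, 998.

998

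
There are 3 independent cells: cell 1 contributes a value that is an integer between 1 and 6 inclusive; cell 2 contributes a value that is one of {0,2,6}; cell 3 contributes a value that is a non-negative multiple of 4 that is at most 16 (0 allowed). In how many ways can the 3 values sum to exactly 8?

4

The generating function for the choices is (t + t² + t³ + t⁴ + t⁵ + t⁶)·(1 + t² + t⁶)·(1 + t⁴ + t⁸ + t¹² + t¹⁶); the count is [t⁸].
(t + t² + t³ + t⁴ + t⁵ + t⁶) has coefficients 0,1,1,1,1,1,1 for degrees 0…6.
(1 + t² + t⁶) has coefficients 1,0,1,0,0,0,1,0,0 for degrees 0…8.
Finally multiplying by (1 + t⁴ + t⁸ + t¹² + t¹⁶), the product of all factors after the first has coefficients 1,0,1,0,1,0,2,0,1 for degrees 0…8.
[t⁸] = 1·0 + 1·2 + 1·0 + 1·1 + 1·0 + 1·1 = 4.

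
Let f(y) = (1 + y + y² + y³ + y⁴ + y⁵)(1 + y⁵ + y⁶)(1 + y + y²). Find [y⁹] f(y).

6

(1 + y + y² + y³ + y⁴ + y⁵) has coefficients 1,1,1,1,1,1 for degrees 0…5.
(1 + y⁵ + y⁶) has coefficients 1,0,0,0,0,1,1,0,0,0 for degrees 0…9.
Finally multiplying by (1 + y + y²), the product of all factors after the first has coefficients 1,1,1,0,0,1,2,2,1,0 for degrees 0…9.
[y⁹] = 1·0 + 1·1 + 1·2 + 1·2 + 1·1 + 1·0 = 6.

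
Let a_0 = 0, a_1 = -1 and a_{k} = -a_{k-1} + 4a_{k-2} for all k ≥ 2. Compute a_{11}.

The ordinary generating function has denominator 1 + x - 4x^2.
Iterating the recurrence: a_0,…,a_{11} = 0, -1, 1, -5, 9, -29, 65, -181, 441, -1165, 2929, -7589.

-7589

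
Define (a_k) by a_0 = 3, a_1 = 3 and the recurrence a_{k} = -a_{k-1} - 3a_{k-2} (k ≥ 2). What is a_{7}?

The ordinary generating function has denominator 1 + y + 3y^2.
Iterating the recurrence: a_0,…,a_{7} = 3, 3, -12, 3, 33, -42, -57, 183.

183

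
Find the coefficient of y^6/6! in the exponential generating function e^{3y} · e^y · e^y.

The EGF product rule gives c_6 = Σ_{k_1+k_2+k_3=6} C(6; k_1,k_2,k_3) · ∏ g_i(k_i), where e^{3y} gives (3)^k; e^y gives (1)^k; e^y gives (1)^k.
g_1(k) for k = 0…6: 1, 3, 9, 27, 81, 243, 729.
g_2(k) for k = 0…6: 1, 1, 1, 1, 1, 1, 1.
g_3(k) for k = 0…6: 1, 1, 1, 1, 1, 1, 1.
First combine the last two factors: h(k) = Σ_j C(k,j)·g_2(j)·g_3(k−j) for k = 0…6: 1, 2, 4, 8, 16, 32, 64.
c_6 = Σ_k C(6,k)·g_1(k)·h(6−k) = 1·1·64 + 6·3·32 + 15·9·16 + 20·27·8 + 15·81·4 + 6·243·2 + 1·729·1 = 64 + 576 + 2160 + 4320 + 4860 + 2916 + 729 = 15625.

15625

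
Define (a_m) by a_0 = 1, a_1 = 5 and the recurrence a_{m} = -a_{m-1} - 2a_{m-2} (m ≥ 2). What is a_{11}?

93

The ordinary generating function has denominator 1 + q + 2q^2.
Iterating the recurrence: a_0,…,a_{11} = 1, 5, -7, -3, 17, -11, -23, 45, 1, -91, 89, 93.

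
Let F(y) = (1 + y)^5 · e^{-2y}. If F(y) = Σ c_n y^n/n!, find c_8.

4096

The EGF product rule gives c_8 = Σ_{k_1+k_2=8} C(8; k_1,k_2) · ∏ g_i(k_i), where (1+y)^5 gives the falling factorial (5)_k; e^{-2y} gives (-2)^k.
g_1(k) for k = 0…8: 1, 5, 20, 60, 120, 120, 0, 0, 0.
g_2(k) for k = 0…8: 1, -2, 4, -8, 16, -32, 64, -128, 256.
c_8 = Σ_k C(8,k)·g_1(k)·g_2(8−k) = 1·1·256 + 8·5·(-128) + 28·20·64 + 56·60·(-32) + 70·120·16 + 56·120·(-8) = 256 − 5120 + 35840 − 107520 + 134400 − 53760 = 4096.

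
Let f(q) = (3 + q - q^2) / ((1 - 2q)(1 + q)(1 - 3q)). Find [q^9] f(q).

Partial fractions give a closed form: a_n = (-13/3)·2^n + (1/12)·(-1)^n + (29/4)·3^n.
At n = 9: a_9 = 140483.

140483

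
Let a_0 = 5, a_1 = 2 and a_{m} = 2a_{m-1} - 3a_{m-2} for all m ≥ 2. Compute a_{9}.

-694

The ordinary generating function has denominator 1 - 2t + 3t^2.
Iterating the recurrence: a_0,…,a_{9} = 5, 2, -11, -28, -23, 38, 145, 176, -83, -694.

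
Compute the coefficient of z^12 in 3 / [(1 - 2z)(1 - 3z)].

4758393

Partial fractions give a closed form: a_n = (-6)·2^n + (9)·3^n.
At n = 12: a_12 = 4758393.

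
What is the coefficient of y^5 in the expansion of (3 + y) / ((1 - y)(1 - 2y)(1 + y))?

The denominator gives the recurrence a_n = 2a_(n−1) + a_(n−2) − 2a_(n−3) for n ≥ 3; the numerator fixes a_0 = 3, a_1 = 7, a_2 = 17.
Iterating: 3, 7, 17, 35, 73, 147, so a_5 = 147.

147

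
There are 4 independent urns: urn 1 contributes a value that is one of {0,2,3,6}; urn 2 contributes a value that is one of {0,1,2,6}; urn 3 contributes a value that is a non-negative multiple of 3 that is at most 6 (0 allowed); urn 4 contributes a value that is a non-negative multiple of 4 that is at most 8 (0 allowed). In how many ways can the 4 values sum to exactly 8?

The generating function for the choices is (1 + q^2 + q^3 + q^6)·(1 + q + q^2 + q^6)·(1 + q^3 + q^6)·(1 + q^4 + q^8); the count is [q^8].
(1 + q^2 + q^3 + q^6) has coefficients 1,0,1,1,0,0,1 for degrees 0…6.
(1 + q + q^2 + q^6) has coefficients 1,1,1,0,0,0,1,0,0 for degrees 0…8.
Multiplying by (1 + q^3 + q^6) gives running coefficients 1,1,1,1,1,1,2,1,1 for degrees 0…8.
Finally multiplying by (1 + q^4 + q^8), the product of all factors after the first has coefficients 1,1,1,1,2,2,3,2,3 for degrees 0…8.
[q^8] = 1·3 + 1·3 + 1·2 + 1·1 = 9.

9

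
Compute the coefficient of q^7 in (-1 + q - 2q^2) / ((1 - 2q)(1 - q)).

-254

The denominator gives the recurrence a_n = 3a_(n−1) − 2a_(n−2) for n ≥ 3; the numerator fixes a_0 = -1, a_1 = -2, a_2 = -6.
Iterating: -1, -2, -6, -14, -30, -62, -126, -254, so a_7 = -254.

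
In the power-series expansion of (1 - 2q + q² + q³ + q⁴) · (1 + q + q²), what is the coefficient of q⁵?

2

(1 - 2q + q² + q³ + q⁴) has coefficients 1,-2,1,1,1 for degrees 0…4.
(1 + q + q²) has coefficients 1,1,1,0,0,0 for degrees 0…5.
[q⁵] = 1·0 − 2·0 + 1·0 + 1·1 + 1·1 = 2.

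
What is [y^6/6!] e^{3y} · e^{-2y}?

The EGF product rule gives c_6 = Σ_{k_1+k_2=6} C(6; k_1,k_2) · ∏ g_i(k_i), where e^{3y} gives (3)^k; e^{-2y} gives (-2)^k.
g_1(k) for k = 0…6: 1, 3, 9, 27, 81, 243, 729.
g_2(k) for k = 0…6: 1, -2, 4, -8, 16, -32, 64.
c_6 = Σ_k C(6,k)·g_1(k)·g_2(6−k) = 1·1·64 + 6·3·(-32) + 15·9·16 + 20·27·(-8) + 15·81·4 + 6·243·(-2) + 1·729·1 = 64 − 576 + 2160 − 4320 + 4860 − 2916 + 729 = 1.

1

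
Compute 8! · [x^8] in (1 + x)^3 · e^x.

The EGF product rule gives c_8 = Σ_{k_1+k_2=8} C(8; k_1,k_2) · ∏ g_i(k_i), where (1+x)^3 gives the falling factorial (3)_k; e^x gives (1)^k.
g_1(k) for k = 0…8: 1, 3, 6, 6, 0, 0, 0, 0, 0.
g_2(k) for k = 0…8: 1, 1, 1, 1, 1, 1, 1, 1, 1.
c_8 = Σ_k C(8,k)·g_1(k)·g_2(8−k) = 1·1·1 + 8·3·1 + 28·6·1 + 56·6·1 = 1 + 24 + 168 + 336 = 529.

529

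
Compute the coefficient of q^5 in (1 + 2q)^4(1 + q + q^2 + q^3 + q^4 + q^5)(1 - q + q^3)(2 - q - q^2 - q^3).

(1 + 2q)^4 has coefficients 1,8,24,32,16 for degrees 0…4.
(1 + q + q^2 + q^3 + q^4 + q^5) has coefficients 1,1,1,1,1,1 for degrees 0…5.
Multiplying by (1 - q + q^3) gives running coefficients 1,0,0,1,1,1 for degrees 0…5.
Finally multiplying by (2 - q - q^2 - q^3), the product of all factors after the first has coefficients 2,-1,-1,1,1,0 for degrees 0…5.
[q^5] = 1·0 + 8·1 + 24·1 + 32·(-1) + 16·(-1) = -16.

-16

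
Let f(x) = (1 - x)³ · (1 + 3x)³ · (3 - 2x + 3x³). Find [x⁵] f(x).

189

(1 - x)³ has coefficients 1,-3,3,-1 for degrees 0…3.
(1 + 3x)³ has coefficients 1,9,27,27,0,0 for degrees 0…5.
Finally multiplying by (3 - 2x + 3x³), the product of all factors after the first has coefficients 3,25,63,30,-27,81 for degrees 0…5.
[x⁵] = 1·81 − 3·(-27) + 3·30 − 1·63 = 189.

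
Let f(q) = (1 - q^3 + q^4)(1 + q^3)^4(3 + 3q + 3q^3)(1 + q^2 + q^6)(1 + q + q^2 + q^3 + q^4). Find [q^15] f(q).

123

(1 - q^3 + q^4) has coefficients 1,0,0,-1,1 for degrees 0…4.
(1 + q^3)^4 has coefficients 1,0,0,4,0,0,6,0,0,4,0,0,1,0,0,0 for degrees 0…15.
Multiplying by (3 + 3q + 3q^3) gives running coefficients 3,3,0,15,12,0,30,18,0,30,12,0,15,3,0,3 for degrees 0…15.
Multiplying by (1 + q^2 + q^6) gives running coefficients 3,3,3,18,12,15,45,21,30,63,24,30,57,21,15,36 for degrees 0…15.
Finally multiplying by (1 + q + q^2 + q^3 + q^4), the product of all factors after the first has coefficients 3,6,9,27,39,51,93,111,123,174,183,168,204,195,147,159 for degrees 0…15.
[q^15] = 1·159 − 1·204 + 1·168 = 123.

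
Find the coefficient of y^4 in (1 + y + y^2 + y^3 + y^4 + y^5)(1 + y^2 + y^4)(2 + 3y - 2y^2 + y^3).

9

(1 + y + y^2 + y^3 + y^4 + y^5) has coefficients 1,1,1,1,1 for degrees 0…4.
(1 + y^2 + y^4) has coefficients 1,0,1,0,1 for degrees 0…4.
Finally multiplying by (2 + 3y - 2y^2 + y^3), the product of all factors after the first has coefficients 2,3,0,4,0 for degrees 0…4.
[y^4] = 1·0 + 1·4 + 1·0 + 1·3 + 1·2 = 9.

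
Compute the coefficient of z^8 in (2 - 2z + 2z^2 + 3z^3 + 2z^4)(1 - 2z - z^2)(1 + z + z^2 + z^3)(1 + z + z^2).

(2 - 2z + 2z^2 + 3z^3 + 2z^4) has coefficients 2,-2,2,3,2 for degrees 0…4.
(1 - 2z - z^2) has coefficients 1,-2,-1,0,0,0,0,0,0 for degrees 0…8.
Multiplying by (1 + z + z^2 + z^3) gives running coefficients 1,-1,-2,-2,-3,-1,0,0,0 for degrees 0…8.
Finally multiplying by (1 + z + z^2), the product of all factors after the first has coefficients 1,0,-2,-5,-7,-6,-4,-1,0 for degrees 0…8.
[z^8] = 2·0 − 2·(-1) + 2·(-4) + 3·(-6) + 2·(-7) = -38.

-38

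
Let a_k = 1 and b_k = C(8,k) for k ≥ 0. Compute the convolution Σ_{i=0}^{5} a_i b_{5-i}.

219

Write out a_i and b_{5-i} for i = 0,…,5 and sum the products.
Σ = 1·56 + 1·70 + 1·56 + 1·28 + 1·8 + 1·1 = 219.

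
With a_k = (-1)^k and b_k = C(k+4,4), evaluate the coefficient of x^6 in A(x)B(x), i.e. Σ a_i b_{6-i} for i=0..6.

The convolution is the x^6 coefficient of A(x)B(x).
Σ = 1·210 − 1·126 + 1·70 − 1·35 + 1·15 − 1·5 + 1·1 = 130.

130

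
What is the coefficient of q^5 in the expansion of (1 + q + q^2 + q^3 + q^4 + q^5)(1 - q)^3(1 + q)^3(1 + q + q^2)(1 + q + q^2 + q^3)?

(1 + q + q^2 + q^3 + q^4 + q^5) has coefficients 1,1,1,1,1,1 for degrees 0…5.
(1 - q)^3 has coefficients 1,-3,3,-1,0,0 for degrees 0…5.
Multiplying by (1 + q)^3 gives running coefficients 1,0,-3,0,3,0 for degrees 0…5.
Multiplying by (1 + q + q^2) gives running coefficients 1,1,-2,-3,0,3 for degrees 0…5.
Finally multiplying by (1 + q + q^2 + q^3), the product of all factors after the first has coefficients 1,2,0,-3,-4,-2 for degrees 0…5.
[q^5] = 1·(-2) + 1·(-4) + 1·(-3) + 1·0 + 1·2 + 1·1 = -6.

-6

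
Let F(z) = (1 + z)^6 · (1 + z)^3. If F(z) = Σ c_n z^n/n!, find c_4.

3024

The EGF product rule gives c_4 = Σ_{k_1+k_2=4} C(4; k_1,k_2) · ∏ g_i(k_i), where (1+z)^6 gives the falling factorial (6)_k; (1+z)^3 gives the falling factorial (3)_k.
g_1(k) for k = 0…4: 1, 6, 30, 120, 360.
g_2(k) for k = 0…4: 1, 3, 6, 6, 0.
c_4 = Σ_k C(4,k)·g_1(k)·g_2(4−k) = 4·6·6 + 6·30·6 + 4·120·3 + 1·360·1 = 144 + 1080 + 1440 + 360 = 3024.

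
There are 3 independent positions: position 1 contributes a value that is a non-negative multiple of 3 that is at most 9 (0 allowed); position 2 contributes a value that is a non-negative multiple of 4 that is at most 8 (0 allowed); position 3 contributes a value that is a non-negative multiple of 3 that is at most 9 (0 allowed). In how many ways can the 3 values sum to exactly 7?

The generating function for the choices is (1 + z³ + z⁶ + z⁹)·(1 + z⁴ + z⁸)·(1 + z³ + z⁶ + z⁹); the count is [z⁷].
(1 + z³ + z⁶ + z⁹) has coefficients 1,0,0,1,0,0,1,0 for degrees 0…7.
(1 + z⁴ + z⁸) has coefficients 1,0,0,0,1,0,0,0 for degrees 0…7.
Finally multiplying by (1 + z³ + z⁶ + z⁹), the product of all factors after the first has coefficients 1,0,0,1,1,0,1,1 for degrees 0…7.
[z⁷] = 1·1 + 1·1 + 1·0 = 2.

2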